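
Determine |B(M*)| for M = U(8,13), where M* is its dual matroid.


The dual of U(r,n) is U(n-r, n) = U(5,13).
Bases of U(5,13) are all (5)-element subsets.
|B(M*)| = C(13,5) = 1287.

1287


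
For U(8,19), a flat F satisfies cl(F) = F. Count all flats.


Flats of U(8,19): every subset of size < 8 is a flat, plus E itself.
Count = (19 choose 0) + (19 choose 1) + (19 choose 2) + (19 choose 3) + (19 choose 4) + (19 choose 5) + (19 choose 6) + (19 choose 7) + 1
     = 1 + 19 + 171 + 969 + 3876 + 11628 + 27132 + 50388 + 1
     = 94185.

94185


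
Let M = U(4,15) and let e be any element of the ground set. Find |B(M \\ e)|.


Deleting e from U(4,15) gives U(4,14) since n > r.
Bases of U(4,14) = (14 choose 4) = 1001.

1001


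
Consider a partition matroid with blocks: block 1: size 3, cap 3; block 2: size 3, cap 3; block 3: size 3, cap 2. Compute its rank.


Rank of a partition matroid = sum of min(|Si|, ci) for each block.
= min(3,3) + min(3,3) + min(3,2)
= 3 + 3 + 2
= 8.

8


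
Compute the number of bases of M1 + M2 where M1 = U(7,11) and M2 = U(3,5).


Bases of a direct sum M1 + M2: |B| = |B(M1)| * |B(M2)|.
|B(U(7,11))| = C(11,7) = 330.
|B(U(3,5))| = C(5,3) = 10.
Total bases = 330 * 10 = 3300.

3300


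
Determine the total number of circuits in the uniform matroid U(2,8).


In U(2,8), circuits are the (3)-element subsets.
Any set of 3 elements is dependent, and removing any one element gives
an independent set of size 2, so it is a minimal dependent set.
Number of circuits = C(8,3) = (8 * 7 * 6) / (1 * 2 * 3) = 56.

56


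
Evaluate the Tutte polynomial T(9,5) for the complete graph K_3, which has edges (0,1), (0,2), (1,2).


T(K_3; x,y) = x^2 + x + y.
T(9,5) = 81 + 9 + 5 = 95.

95


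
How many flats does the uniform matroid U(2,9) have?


Flats of U(2,9): every subset of size < 2 is a flat, plus E itself.
Count = C(9,0) + C(9,1) + 1
     = 1 + 9 + 1
     = 11.

11


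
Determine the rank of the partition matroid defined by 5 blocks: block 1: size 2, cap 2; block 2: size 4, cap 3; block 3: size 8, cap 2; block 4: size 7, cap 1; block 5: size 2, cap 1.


Rank of a partition matroid = sum of min(|Si|, ci) for each block.
= min(2,2) + min(4,3) + min(8,2) + min(7,1) + min(2,1)
= 2 + 3 + 2 + 1 + 1
= 9.

9


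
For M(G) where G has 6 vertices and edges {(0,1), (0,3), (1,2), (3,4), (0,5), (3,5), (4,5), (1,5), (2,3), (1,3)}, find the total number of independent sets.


An independent set in a graphic matroid is an acyclic edge subset.
G has 6 vertices and 10 edges.
Enumerate all 2^10 = 1024 subsets, checking for acyclicity.
Total independent sets = 430.

430


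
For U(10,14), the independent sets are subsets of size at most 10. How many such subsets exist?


Independent sets of U(10,14) are all subsets of size <= 10.
Count = C(14,0) + C(14,1) + C(14,2) + C(14,3) + C(14,4) + C(14,5) + C(14,6) + C(14,7) + C(14,8) + C(14,9) + C(14,10)
     = 1 + 14 + 91 + 364 + 1001 + 2002 + 3003 + 3432 + 3003 + 2002 + 1001
     = 15914.

15914


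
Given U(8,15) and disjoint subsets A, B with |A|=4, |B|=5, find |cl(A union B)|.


|A union B| = 4 + 5 = 9 (disjoint).
In U(8,15), cl(S) = S if |S| < 8, else cl(S) = E.
Since 9 >= 8, cl(A union B) = E.
|cl(A union B)| = 15.

15


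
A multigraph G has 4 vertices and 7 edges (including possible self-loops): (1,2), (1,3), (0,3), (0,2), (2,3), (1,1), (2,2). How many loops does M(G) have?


In a graphic matroid, a loop is a self-loop edge (u,u) with rank 0.
Examining all 7 edges for self-loops...
Self-loops found: (1,1), (2,2)
Number of loops = 2.

2


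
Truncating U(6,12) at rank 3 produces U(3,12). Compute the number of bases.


Truncating U(6,12) to rank 3 gives U(3,12).
Bases of U(3,12) are all 3-element subsets of 12 elements.
Number of bases = (12 choose 3) = 220.

220


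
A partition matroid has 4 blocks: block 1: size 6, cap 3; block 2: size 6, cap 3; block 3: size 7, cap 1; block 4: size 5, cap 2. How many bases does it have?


A basis picks exactly ci elements from block i.
Number of bases = product of C(|Si|, ci).
= C(6,3) * C(6,3) * C(7,1) * C(5,2)
= 20 * 20 * 7 * 10
= 28000.

28000


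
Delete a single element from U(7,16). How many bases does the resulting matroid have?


Deleting e from U(7,16) gives U(7,15) since n > r.
Bases of U(7,15) = (15 choose 7) = 6435.

6435


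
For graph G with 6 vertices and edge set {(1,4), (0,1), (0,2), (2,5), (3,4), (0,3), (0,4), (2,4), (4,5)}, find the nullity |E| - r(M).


Cycle rank (nullity) = |E| - r(M) = |E| - (|V| - c).
|E| = 9, |V| = 6, c = 1.
Nullity = 9 - (6 - 1) = 9 - 5 = 4.

4


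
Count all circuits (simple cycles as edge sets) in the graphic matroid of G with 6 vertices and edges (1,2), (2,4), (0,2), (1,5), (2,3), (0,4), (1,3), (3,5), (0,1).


A circuit in a graphic matroid = edge set of a simple cycle.
G has 6 vertices and 9 edges.
Enumerating all minimal edge subsets forming cycles...
Total circuits found: 10.

10


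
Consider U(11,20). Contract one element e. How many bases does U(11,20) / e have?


Contracting e from U(11,20) gives U(10,19).
Bases of U(10,19) = C(19,10) = 19! / (10! * 9!) = 92378.

92378


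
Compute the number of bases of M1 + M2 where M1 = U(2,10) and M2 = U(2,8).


Bases of a direct sum M1 + M2: |B| = |B(M1)| * |B(M2)|.
|B(U(2,10))| = C(10,2) = 45.
|B(U(2,8))| = C(8,2) = 28.
Total bases = 45 * 28 = 1260.

1260


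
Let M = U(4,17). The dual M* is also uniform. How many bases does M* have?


The dual of U(r,n) is U(n-r, n) = U(13,17).
Bases of U(13,17) are all (13)-element subsets.
|B(M*)| = C(17,13) = 17! / (13! * 4!) = 2380.

2380


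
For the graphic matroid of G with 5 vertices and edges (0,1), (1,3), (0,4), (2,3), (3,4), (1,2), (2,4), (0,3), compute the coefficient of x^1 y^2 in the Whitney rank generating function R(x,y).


R(x,y) = sum over A in 2^E of x^(r(E)-r(A)) * y^(|A|-r(A)).
G has 5 vertices, 8 edges. r(E) = 4.
Enumerate all 2^8 = 256 subsets.
Count subsets with r(E)-r(A)=1 and |A|-r(A)=2: 4.

4


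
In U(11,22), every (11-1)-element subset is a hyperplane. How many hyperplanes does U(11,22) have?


Hyperplanes of U(11,22) are flats of rank 10.
In a uniform matroid, these are exactly the (10)-element subsets.
Count = (22 choose 10) = 646646.

646646


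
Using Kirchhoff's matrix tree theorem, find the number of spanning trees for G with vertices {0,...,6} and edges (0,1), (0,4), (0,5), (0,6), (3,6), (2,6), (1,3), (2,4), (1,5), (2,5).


By Kirchhoff's matrix tree theorem, the number of spanning trees equals
the determinant of any cofactor of the Laplacian matrix L.
G has 7 vertices and 10 edges.
Computing the (6 x 6) cofactor determinant gives 101.

101


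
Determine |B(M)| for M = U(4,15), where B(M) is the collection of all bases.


Bases of U(4,15) are all 4-element subsets of the 15-element ground set.
Number of bases = C(15,4).
C(15,4) = (15 * 14 * 13 * 12) / (1 * 2 * 3 * 4) = 1365.

1365


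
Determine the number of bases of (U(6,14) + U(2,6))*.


(M1+M2)* = M1* + M2*.
M1* = U(8,14), bases: C(14,8) = 3003.
M2* = U(4,6), bases: C(6,4) = 15.
|B(M*)| = 3003 * 15 = 45045.

45045


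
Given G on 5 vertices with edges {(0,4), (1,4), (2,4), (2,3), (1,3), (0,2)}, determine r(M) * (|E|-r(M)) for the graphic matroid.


r(M) = |V| - c = 5 - 1 = 4.
nullity = |E| - r(M) = 6 - 4 = 2.
Product = 4 * 2 = 8.

8


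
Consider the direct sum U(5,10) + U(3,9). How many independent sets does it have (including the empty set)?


For a direct sum, |I(M1+M2)| = |I(M1)| * |I(M2)|.
|I(U(5,10))| = sum C(10,k) for k=0..5 = 638.
|I(U(3,9))| = sum C(9,k) for k=0..3 = 130.
Total = 638 * 130 = 82940.

82940


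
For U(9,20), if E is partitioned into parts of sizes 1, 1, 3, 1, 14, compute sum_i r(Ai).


r(Ai) = min(|Ai|, 9) for each part.
Sum = min(1,9) + min(1,9) + min(3,9) + min(1,9) + min(14,9)
    = 1 + 1 + 3 + 1 + 9
    = 15.

15


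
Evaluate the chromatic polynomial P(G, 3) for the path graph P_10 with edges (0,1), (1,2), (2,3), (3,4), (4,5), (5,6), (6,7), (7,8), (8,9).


P(P_10, k) = k * (k-1)^(9).
P(3) = 3 * 2^9 = 3 * 512 = 1536.

1536


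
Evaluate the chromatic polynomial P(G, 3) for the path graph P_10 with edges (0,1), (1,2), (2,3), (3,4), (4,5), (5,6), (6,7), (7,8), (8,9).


P(P_10, k) = k * (k-1)^(9).
P(3) = 3 * 2^9 = 3 * 512 = 1536.

1536


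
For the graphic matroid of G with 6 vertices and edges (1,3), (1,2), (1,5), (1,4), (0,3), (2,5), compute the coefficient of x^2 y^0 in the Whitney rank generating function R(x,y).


R(x,y) = sum over A in 2^E of x^(r(E)-r(A)) * y^(|A|-r(A)).
G has 6 vertices, 6 edges. r(E) = 5.
Enumerate all 2^6 = 64 subsets.
Count subsets with r(E)-r(A)=2 and |A|-r(A)=0: 19.

19


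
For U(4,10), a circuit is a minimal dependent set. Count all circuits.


In U(4,10), circuits are the (5)-element subsets.
Any set of 5 elements is dependent, and removing any one element gives
an independent set of size 4, so it is a minimal dependent set.
Number of circuits = C(10,5) = 10! / (5! * 5!) = 252.

252


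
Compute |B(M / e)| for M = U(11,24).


Contracting e from U(11,24) gives U(10,23).
Bases of U(10,23) = C(23,10) = 1144066.

1144066


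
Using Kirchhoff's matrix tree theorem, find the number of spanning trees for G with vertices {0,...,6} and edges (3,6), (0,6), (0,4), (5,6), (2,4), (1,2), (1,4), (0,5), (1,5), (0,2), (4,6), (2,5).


By Kirchhoff's matrix tree theorem, the number of spanning trees equals
the determinant of any cofactor of the Laplacian matrix L.
G has 7 vertices and 12 edges.
Computing the (6 x 6) cofactor determinant gives 224.

224


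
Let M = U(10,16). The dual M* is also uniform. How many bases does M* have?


The dual of U(r,n) is U(n-r, n) = U(6,16).
Bases of U(6,16) are all (6)-element subsets.
|B(M*)| = C(16,6) = 16! / (6! * 10!) = 8008.

8008


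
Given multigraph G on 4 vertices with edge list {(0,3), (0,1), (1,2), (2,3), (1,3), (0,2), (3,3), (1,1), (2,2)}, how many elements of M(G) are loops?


In a graphic matroid, a loop is a self-loop edge (u,u) with rank 0.
Examining all 9 edges for self-loops...
Self-loops found: (3,3), (1,1), (2,2)
Number of loops = 3.

3


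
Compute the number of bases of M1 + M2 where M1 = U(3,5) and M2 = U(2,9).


Bases of a direct sum M1 + M2: |B| = |B(M1)| * |B(M2)|.
|B(U(3,5))| = C(5,3) = 10.
|B(U(2,9))| = C(9,2) = 36.
Total bases = 10 * 36 = 360.

360


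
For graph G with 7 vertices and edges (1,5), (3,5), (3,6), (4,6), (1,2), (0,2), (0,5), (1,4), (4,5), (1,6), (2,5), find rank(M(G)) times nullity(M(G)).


r(M) = |V| - c = 7 - 1 = 6.
nullity = |E| - r(M) = 11 - 6 = 5.
Product = 6 * 5 = 30.

30


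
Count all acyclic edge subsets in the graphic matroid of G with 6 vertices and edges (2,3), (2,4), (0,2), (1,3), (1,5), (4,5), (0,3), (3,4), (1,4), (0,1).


An independent set in a graphic matroid is an acyclic edge subset.
G has 6 vertices and 10 edges.
Enumerate all 2^10 = 1024 subsets, checking for acyclicity.
Total independent sets = 454.

454


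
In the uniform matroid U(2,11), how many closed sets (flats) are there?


Flats of U(2,11): every subset of size < 2 is a flat, plus E itself.
Count = C(11,0) + C(11,1) + 1
     = 1 + 11 + 1
     = 13.

13


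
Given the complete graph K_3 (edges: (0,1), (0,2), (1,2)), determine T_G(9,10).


T(K_3; x,y) = x^2 + x + y.
T(9,10) = 81 + 9 + 10 = 100.

100


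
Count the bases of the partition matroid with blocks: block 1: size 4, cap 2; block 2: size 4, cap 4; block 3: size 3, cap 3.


A basis picks exactly ci elements from block i.
Number of bases = product of C(|Si|, ci).
= C(4,2) * C(4,4) * C(3,3)
= 6 * 1 * 1
= 6.

6


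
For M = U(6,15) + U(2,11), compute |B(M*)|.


(M1+M2)* = M1* + M2*.
M1* = U(9,15), bases: C(15,9) = 5005.
M2* = U(9,11), bases: C(11,9) = 55.
|B(M*)| = 5005 * 55 = 275275.

275275


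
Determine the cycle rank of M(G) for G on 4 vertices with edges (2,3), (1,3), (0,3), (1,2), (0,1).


Cycle rank (nullity) = |E| - r(M) = |E| - (|V| - c).
|E| = 5, |V| = 4, c = 1.
Nullity = 5 - (4 - 1) = 5 - 3 = 2.

2


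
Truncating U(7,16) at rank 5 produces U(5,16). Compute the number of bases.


Truncating U(7,16) to rank 5 gives U(5,16).
Bases of U(5,16) are all 5-element subsets of 16 elements.
Number of bases = (16 choose 5) = 4368.

4368


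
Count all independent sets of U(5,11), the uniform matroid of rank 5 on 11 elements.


Independent sets of U(5,11) are all subsets of size <= 5.
Count = (11 choose 0) + (11 choose 1) + (11 choose 2) + (11 choose 3) + (11 choose 4) + (11 choose 5)
     = 1 + 11 + 55 + 165 + 330 + 462
     = 1024.

1024


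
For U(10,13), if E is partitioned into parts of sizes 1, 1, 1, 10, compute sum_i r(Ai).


r(Ai) = min(|Ai|, 10) for each part.
Sum = min(1,10) + min(1,10) + min(1,10) + min(10,10)
    = 1 + 1 + 1 + 10
    = 13.

13


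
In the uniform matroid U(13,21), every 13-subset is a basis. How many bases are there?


Bases of U(13,21) are all 13-element subsets of the 21-element ground set.
Number of bases = C(21,13).
C(21,13) = 203490.

203490


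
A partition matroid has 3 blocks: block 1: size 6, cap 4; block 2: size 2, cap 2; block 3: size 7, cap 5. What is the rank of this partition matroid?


Rank of a partition matroid = sum of min(|Si|, ci) for each block.
= min(6,4) + min(2,2) + min(7,5)
= 4 + 2 + 5
= 11.

11


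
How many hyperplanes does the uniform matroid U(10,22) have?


Hyperplanes of U(10,22) are flats of rank 9.
In a uniform matroid, these are exactly the (9)-element subsets.
Count = C(22,9) = 497420.

497420


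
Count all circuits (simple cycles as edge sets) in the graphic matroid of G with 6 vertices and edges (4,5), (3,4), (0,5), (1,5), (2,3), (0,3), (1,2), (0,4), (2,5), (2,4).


A circuit in a graphic matroid = edge set of a simple cycle.
G has 6 vertices and 10 edges.
Enumerating all minimal edge subsets forming cycles...
Total circuits found: 21.

21


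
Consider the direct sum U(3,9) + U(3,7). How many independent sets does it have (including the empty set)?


For a direct sum, |I(M1+M2)| = |I(M1)| * |I(M2)|.
|I(U(3,9))| = sum C(9,k) for k=0..3 = 130.
|I(U(3,7))| = sum C(7,k) for k=0..3 = 64.
Total = 130 * 64 = 8320.

8320


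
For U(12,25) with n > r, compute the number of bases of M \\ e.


Deleting e from U(12,25) gives U(12,24) since n > r.
Bases of U(12,24) = C(24,12) = 24! / (12! * 12!) = 2704156.

2704156


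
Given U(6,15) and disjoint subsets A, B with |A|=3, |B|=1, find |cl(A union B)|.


|A union B| = 3 + 1 = 4 (disjoint).
In U(6,15), cl(S) = S if |S| < 6, else cl(S) = E.
Since 4 < 6, cl(A union B) = A union B.
|cl(A union B)| = 4.

4


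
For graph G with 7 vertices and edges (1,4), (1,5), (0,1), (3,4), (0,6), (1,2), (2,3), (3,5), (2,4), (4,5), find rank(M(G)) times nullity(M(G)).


r(M) = |V| - c = 7 - 1 = 6.
nullity = |E| - r(M) = 10 - 6 = 4.
Product = 6 * 4 = 24.

24


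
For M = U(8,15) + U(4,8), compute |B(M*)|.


(M1+M2)* = M1* + M2*.
M1* = U(7,15), bases: C(15,7) = 6435.
M2* = U(4,8), bases: C(8,4) = 70.
|B(M*)| = 6435 * 70 = 450450.

450450


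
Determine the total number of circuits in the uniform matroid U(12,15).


In U(12,15), circuits are the (13)-element subsets.
Any set of 13 elements is dependent, and removing any one element gives
an independent set of size 12, so it is a minimal dependent set.
Number of circuits = (15 choose 13) = 105.

105


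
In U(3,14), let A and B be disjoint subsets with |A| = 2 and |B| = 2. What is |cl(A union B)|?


|A union B| = 2 + 2 = 4 (disjoint).
In U(3,14), cl(S) = S if |S| < 3, else cl(S) = E.
Since 4 >= 3, cl(A union B) = E.
|cl(A union B)| = 14.

14


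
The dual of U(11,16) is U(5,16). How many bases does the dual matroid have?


The dual of U(r,n) is U(n-r, n) = U(5,16).
Bases of U(5,16) are all (5)-element subsets.
|B(M*)| = C(16,5) = 16! / (5! * 11!) = 4368.

4368


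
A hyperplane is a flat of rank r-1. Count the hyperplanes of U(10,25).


Hyperplanes of U(10,25) are flats of rank 9.
In a uniform matroid, these are exactly the (9)-element subsets.
Count = C(25,9) = 2042975.

2042975


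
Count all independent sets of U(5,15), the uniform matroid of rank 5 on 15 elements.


Independent sets of U(5,15) are all subsets of size <= 5.
Count = (15 choose 0) + (15 choose 1) + (15 choose 2) + (15 choose 3) + (15 choose 4) + (15 choose 5)
     = 1 + 15 + 105 + 455 + 1365 + 3003
     = 4944.

4944


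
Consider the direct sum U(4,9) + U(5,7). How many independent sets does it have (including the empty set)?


For a direct sum, |I(M1+M2)| = |I(M1)| * |I(M2)|.
|I(U(4,9))| = sum C(9,k) for k=0..4 = 256.
|I(U(5,7))| = sum C(7,k) for k=0..5 = 120.
Total = 256 * 120 = 30720.

30720


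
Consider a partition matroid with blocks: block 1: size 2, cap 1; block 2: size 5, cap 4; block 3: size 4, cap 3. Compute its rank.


Rank of a partition matroid = sum of min(|Si|, ci) for each block.
= min(2,1) + min(5,4) + min(4,3)
= 1 + 4 + 3
= 8.

8


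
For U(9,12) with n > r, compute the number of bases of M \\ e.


Deleting e from U(9,12) gives U(9,11) since n > r.
Bases of U(9,11) = C(11,9) = 55.

55


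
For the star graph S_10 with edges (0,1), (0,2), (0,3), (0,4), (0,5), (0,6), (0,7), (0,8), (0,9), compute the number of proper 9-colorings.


P(tree, k) = k * (k-1)^(9) for any tree on 10 vertices.
P(9) = 9 * 8^9 = 9 * 134217728 = 1207959552.

1207959552


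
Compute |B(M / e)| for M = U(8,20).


Contracting e from U(8,20) gives U(7,19).
Bases of U(7,19) = C(19,7) = 19! / (7! * 12!) = 50388.

50388


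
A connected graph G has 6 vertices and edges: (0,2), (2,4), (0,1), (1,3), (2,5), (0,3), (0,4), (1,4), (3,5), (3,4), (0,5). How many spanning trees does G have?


By Kirchhoff's matrix tree theorem, the number of spanning trees equals
the determinant of any cofactor of the Laplacian matrix L.
G has 6 vertices and 11 edges.
Computing the (5 x 5) cofactor determinant gives 209.

209


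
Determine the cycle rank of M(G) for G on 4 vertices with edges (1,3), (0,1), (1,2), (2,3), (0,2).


Cycle rank (nullity) = |E| - r(M) = |E| - (|V| - c).
|E| = 5, |V| = 4, c = 1.
Nullity = 5 - (4 - 1) = 5 - 3 = 2.

2


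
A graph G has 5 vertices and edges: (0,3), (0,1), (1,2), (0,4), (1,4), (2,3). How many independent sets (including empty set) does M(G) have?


An independent set in a graphic matroid is an acyclic edge subset.
G has 5 vertices and 6 edges.
Enumerate all 2^6 = 64 subsets, checking for acyclicity.
Total independent sets = 52.

52


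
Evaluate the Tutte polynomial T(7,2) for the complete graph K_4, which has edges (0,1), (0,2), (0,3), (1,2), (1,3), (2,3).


T(K_4; x,y) = x^3 + 3x^2 + 4xy + 2x + y^3 + 3y^2 + 2y.
Substituting x=7, y=2:
= 343 + 147 + 56 + 14 + 8 + 12 + 4
= 584.

584


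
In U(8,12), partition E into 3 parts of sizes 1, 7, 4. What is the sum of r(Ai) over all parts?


r(Ai) = min(|Ai|, 8) for each part.
Sum = min(1,8) + min(7,8) + min(4,8)
    = 1 + 7 + 4
    = 12.

12


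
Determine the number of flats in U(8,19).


Flats of U(8,19): every subset of size < 8 is a flat, plus E itself.
Count = C(19,0) + C(19,1) + C(19,2) + C(19,3) + C(19,4) + C(19,5) + C(19,6) + C(19,7) + 1
     = 1 + 19 + 171 + 969 + 3876 + 11628 + 27132 + 50388 + 1
     = 94185.

94185


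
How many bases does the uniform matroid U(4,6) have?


Bases of U(4,6) are all 4-element subsets of the 6-element ground set.
Number of bases = C(6,4).
C(6,4) = (6 * 5 * 4 * 3) / (1 * 2 * 3 * 4) = 15.

15


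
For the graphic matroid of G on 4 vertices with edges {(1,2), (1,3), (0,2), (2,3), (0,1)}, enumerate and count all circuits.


A circuit in a graphic matroid = edge set of a simple cycle.
G has 4 vertices and 5 edges.
Enumerating all minimal edge subsets forming cycles...
Total circuits found: 3.

3


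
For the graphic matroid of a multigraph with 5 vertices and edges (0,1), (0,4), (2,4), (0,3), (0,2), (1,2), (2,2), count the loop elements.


In a graphic matroid, a loop is a self-loop edge (u,u) with rank 0.
Examining all 7 edges for self-loops...
Self-loops found: (2,2)
Number of loops = 1.

1


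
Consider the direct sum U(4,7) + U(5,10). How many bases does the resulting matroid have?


Bases of a direct sum M1 + M2: |B| = |B(M1)| * |B(M2)|.
|B(U(4,7))| = C(7,4) = 35.
|B(U(5,10))| = C(10,5) = 252.
Total bases = 35 * 252 = 8820.

8820


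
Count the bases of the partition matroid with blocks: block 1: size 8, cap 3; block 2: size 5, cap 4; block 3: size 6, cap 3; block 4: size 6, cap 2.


A basis picks exactly ci elements from block i.
Number of bases = product of C(|Si|, ci).
= C(8,3) * C(5,4) * C(6,3) * C(6,2)
= 56 * 5 * 20 * 15
= 84000.

84000


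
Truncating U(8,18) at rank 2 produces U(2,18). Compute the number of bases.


Truncating U(8,18) to rank 2 gives U(2,18).
Bases of U(2,18) are all 2-element subsets of 18 elements.
Number of bases = C(18,2) = 18! / (2! * 16!) = 153.

153


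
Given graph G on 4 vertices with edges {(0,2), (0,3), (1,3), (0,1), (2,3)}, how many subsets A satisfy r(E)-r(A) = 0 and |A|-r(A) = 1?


R(x,y) = sum over A in 2^E of x^(r(E)-r(A)) * y^(|A|-r(A)).
G has 4 vertices, 5 edges. r(E) = 3.
Enumerate all 2^5 = 32 subsets.
Count subsets with r(E)-r(A)=0 and |A|-r(A)=1: 5.

5


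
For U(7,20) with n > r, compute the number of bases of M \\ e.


Deleting e from U(7,20) gives U(7,19) since n > r.
Bases of U(7,19) = (19 choose 7) = 50388.

50388


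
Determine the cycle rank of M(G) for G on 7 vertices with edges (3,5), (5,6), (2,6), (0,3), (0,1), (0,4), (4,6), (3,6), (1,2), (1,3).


Cycle rank (nullity) = |E| - r(M) = |E| - (|V| - c).
|E| = 10, |V| = 7, c = 1.
Nullity = 10 - (7 - 1) = 10 - 6 = 4.

4


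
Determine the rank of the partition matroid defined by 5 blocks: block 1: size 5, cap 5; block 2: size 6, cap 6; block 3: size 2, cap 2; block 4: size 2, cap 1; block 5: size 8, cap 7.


Rank of a partition matroid = sum of min(|Si|, ci) for each block.
= min(5,5) + min(6,6) + min(2,2) + min(2,1) + min(8,7)
= 5 + 6 + 2 + 1 + 7
= 21.

21


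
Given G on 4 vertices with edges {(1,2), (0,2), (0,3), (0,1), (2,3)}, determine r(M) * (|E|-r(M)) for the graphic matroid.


r(M) = |V| - c = 4 - 1 = 3.
nullity = |E| - r(M) = 5 - 3 = 2.
Product = 3 * 2 = 6.

6


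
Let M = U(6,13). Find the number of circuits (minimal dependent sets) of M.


In U(6,13), circuits are the (7)-element subsets.
Any set of 7 elements is dependent, and removing any one element gives
an independent set of size 6, so it is a minimal dependent set.
Number of circuits = C(13,7) = 13! / (7! * 6!) = 1716.

1716


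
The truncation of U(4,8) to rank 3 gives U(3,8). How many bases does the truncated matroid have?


Truncating U(4,8) to rank 3 gives U(3,8).
Bases of U(3,8) are all 3-element subsets of 8 elements.
Number of bases = (8 choose 3) = 56.

56


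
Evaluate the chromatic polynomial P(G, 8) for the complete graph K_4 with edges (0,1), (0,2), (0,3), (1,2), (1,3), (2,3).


P(K_4, k) = k(k-1)(k-2)...(k-3).
P(8) = (8) * (7) * (6) * (5) = 1680.

1680


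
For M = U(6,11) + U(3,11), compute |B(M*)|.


(M1+M2)* = M1* + M2*.
M1* = U(5,11), bases: C(11,5) = 462.
M2* = U(8,11), bases: C(11,8) = 165.
|B(M*)| = 462 * 165 = 76230.

76230


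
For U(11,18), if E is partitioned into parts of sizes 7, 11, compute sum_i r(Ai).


r(Ai) = min(|Ai|, 11) for each part.
Sum = min(7,11) + min(11,11)
    = 7 + 11
    = 18.

18


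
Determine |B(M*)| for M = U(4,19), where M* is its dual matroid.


The dual of U(r,n) is U(n-r, n) = U(15,19).
Bases of U(15,19) are all (15)-element subsets.
|B(M*)| = (19 choose 15) = 3876.

3876


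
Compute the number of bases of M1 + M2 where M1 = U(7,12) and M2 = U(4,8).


Bases of a direct sum M1 + M2: |B| = |B(M1)| * |B(M2)|.
|B(U(7,12))| = C(12,7) = 792.
|B(U(4,8))| = C(8,4) = 70.
Total bases = 792 * 70 = 55440.

55440


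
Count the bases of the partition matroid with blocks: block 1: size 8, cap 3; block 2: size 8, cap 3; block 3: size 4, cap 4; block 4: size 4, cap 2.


A basis picks exactly ci elements from block i.
Number of bases = product of C(|Si|, ci).
= C(8,3) * C(8,3) * C(4,4) * C(4,2)
= 56 * 56 * 1 * 6
= 18816.

18816


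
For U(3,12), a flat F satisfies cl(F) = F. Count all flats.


Flats of U(3,12): every subset of size < 3 is a flat, plus E itself.
Count = (12 choose 0) + (12 choose 1) + (12 choose 2) + 1
     = 1 + 12 + 66 + 1
     = 80.

80


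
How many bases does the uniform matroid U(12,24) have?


Bases of U(12,24) are all 12-element subsets of the 24-element ground set.
Number of bases = C(24,12).
C(24,12) = 24! / (12! * 12!) = 2704156.

2704156


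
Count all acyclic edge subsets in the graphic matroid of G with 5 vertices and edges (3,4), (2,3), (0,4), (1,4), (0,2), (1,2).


An independent set in a graphic matroid is an acyclic edge subset.
G has 5 vertices and 6 edges.
Enumerate all 2^6 = 64 subsets, checking for acyclicity.
Total independent sets = 54.

54


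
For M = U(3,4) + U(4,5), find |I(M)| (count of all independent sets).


For a direct sum, |I(M1+M2)| = |I(M1)| * |I(M2)|.
|I(U(3,4))| = sum C(4,k) for k=0..3 = 15.
|I(U(4,5))| = sum C(5,k) for k=0..4 = 31.
Total = 15 * 31 = 465.

465


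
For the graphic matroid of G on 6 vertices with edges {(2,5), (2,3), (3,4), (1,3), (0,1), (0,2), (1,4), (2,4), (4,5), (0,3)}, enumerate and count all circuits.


A circuit in a graphic matroid = edge set of a simple cycle.
G has 6 vertices and 10 edges.
Enumerating all minimal edge subsets forming cycles...
Total circuits found: 21.

21


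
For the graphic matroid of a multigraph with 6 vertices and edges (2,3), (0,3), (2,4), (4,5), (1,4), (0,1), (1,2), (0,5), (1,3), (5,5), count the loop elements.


In a graphic matroid, a loop is a self-loop edge (u,u) with rank 0.
Examining all 10 edges for self-loops...
Self-loops found: (5,5)
Number of loops = 1.

1


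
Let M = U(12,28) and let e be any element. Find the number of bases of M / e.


Contracting e from U(12,28) gives U(11,27).
Bases of U(11,27) = C(27,11) = 27! / (11! * 16!) = 13037895.

13037895


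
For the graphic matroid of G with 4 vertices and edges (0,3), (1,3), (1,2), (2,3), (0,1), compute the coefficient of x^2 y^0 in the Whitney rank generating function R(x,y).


R(x,y) = sum over A in 2^E of x^(r(E)-r(A)) * y^(|A|-r(A)).
G has 4 vertices, 5 edges. r(E) = 3.
Enumerate all 2^5 = 32 subsets.
Count subsets with r(E)-r(A)=2 and |A|-r(A)=0: 5.

5


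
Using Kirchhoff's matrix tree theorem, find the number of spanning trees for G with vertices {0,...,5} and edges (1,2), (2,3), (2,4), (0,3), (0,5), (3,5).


By Kirchhoff's matrix tree theorem, the number of spanning trees equals
the determinant of any cofactor of the Laplacian matrix L.
G has 6 vertices and 6 edges.
Computing the (5 x 5) cofactor determinant gives 3.

3


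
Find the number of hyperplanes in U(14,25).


Hyperplanes of U(14,25) are flats of rank 13.
In a uniform matroid, these are exactly the (13)-element subsets.
Count = (25 choose 13) = 5200300.

5200300


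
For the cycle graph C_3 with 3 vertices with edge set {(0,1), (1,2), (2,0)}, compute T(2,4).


T(C_3; x,y) = x + x^2 + ... + x^(2) + y.
T(2,4) = 2^1 + 2^2 + 4
= 2 + 4 + 4
= 10.

10


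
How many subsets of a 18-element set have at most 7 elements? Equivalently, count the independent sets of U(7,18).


Independent sets of U(7,18) are all subsets of size <= 7.
Count = C(18,0) + C(18,1) + C(18,2) + C(18,3) + C(18,4) + C(18,5) + C(18,6) + C(18,7)
     = 1 + 18 + 153 + 816 + 3060 + 8568 + 18564 + 31824
     = 63004.

63004


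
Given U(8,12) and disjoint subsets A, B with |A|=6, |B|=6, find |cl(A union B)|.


|A union B| = 6 + 6 = 12 (disjoint).
In U(8,12), cl(S) = S if |S| < 8, else cl(S) = E.
Since 12 >= 8, cl(A union B) = E.
|cl(A union B)| = 12.

12


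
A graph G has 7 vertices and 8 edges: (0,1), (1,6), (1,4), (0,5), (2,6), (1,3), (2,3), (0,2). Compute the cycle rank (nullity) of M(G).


Cycle rank (nullity) = |E| - r(M) = |E| - (|V| - c).
|E| = 8, |V| = 7, c = 1.
Nullity = 8 - (7 - 1) = 8 - 6 = 2.

2


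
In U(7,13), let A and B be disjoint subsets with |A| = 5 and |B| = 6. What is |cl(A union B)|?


|A union B| = 5 + 6 = 11 (disjoint).
In U(7,13), cl(S) = S if |S| < 7, else cl(S) = E.
Since 11 >= 7, cl(A union B) = E.
|cl(A union B)| = 13.

13


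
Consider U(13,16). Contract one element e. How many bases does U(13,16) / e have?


Contracting e from U(13,16) gives U(12,15).
Bases of U(12,15) = (15 choose 12) = 455.

455


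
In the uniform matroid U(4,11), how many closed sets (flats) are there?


Flats of U(4,11): every subset of size < 4 is a flat, plus E itself.
Count = (11 choose 0) + (11 choose 1) + (11 choose 2) + (11 choose 3) + 1
     = 1 + 11 + 55 + 165 + 1
     = 233.

233


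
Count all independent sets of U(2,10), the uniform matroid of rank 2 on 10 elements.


Independent sets of U(2,10) are all subsets of size <= 2.
Count = C(10,0) + C(10,1) + C(10,2)
     = 1 + 10 + 45
     = 56.

56


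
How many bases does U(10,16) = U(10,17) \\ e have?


Deleting e from U(10,17) gives U(10,16) since n > r.
Bases of U(10,16) = C(16,10) = 16! / (10! * 6!) = 8008.

8008


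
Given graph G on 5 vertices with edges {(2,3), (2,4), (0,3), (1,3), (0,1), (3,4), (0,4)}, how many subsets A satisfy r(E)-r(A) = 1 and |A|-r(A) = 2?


R(x,y) = sum over A in 2^E of x^(r(E)-r(A)) * y^(|A|-r(A)).
G has 5 vertices, 7 edges. r(E) = 4.
Enumerate all 2^7 = 128 subsets.
Count subsets with r(E)-r(A)=1 and |A|-r(A)=2: 2.

2


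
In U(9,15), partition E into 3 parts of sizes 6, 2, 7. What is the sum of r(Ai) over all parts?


r(Ai) = min(|Ai|, 9) for each part.
Sum = min(6,9) + min(2,9) + min(7,9)
    = 6 + 2 + 7
    = 15.

15


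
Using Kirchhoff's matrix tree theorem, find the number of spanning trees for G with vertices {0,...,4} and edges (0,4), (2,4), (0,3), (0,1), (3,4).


By Kirchhoff's matrix tree theorem, the number of spanning trees equals
the determinant of any cofactor of the Laplacian matrix L.
G has 5 vertices and 5 edges.
Computing the (4 x 4) cofactor determinant gives 3.

3


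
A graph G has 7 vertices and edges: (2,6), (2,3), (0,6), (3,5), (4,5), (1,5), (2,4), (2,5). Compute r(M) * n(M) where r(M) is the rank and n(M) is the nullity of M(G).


r(M) = |V| - c = 7 - 1 = 6.
nullity = |E| - r(M) = 8 - 6 = 2.
Product = 6 * 2 = 12.

12


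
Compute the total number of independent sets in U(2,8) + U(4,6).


For a direct sum, |I(M1+M2)| = |I(M1)| * |I(M2)|.
|I(U(2,8))| = sum C(8,k) for k=0..2 = 37.
|I(U(4,6))| = sum C(6,k) for k=0..4 = 57.
Total = 37 * 57 = 2109.

2109


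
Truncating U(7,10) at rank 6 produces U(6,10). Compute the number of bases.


Truncating U(7,10) to rank 6 gives U(6,10).
Bases of U(6,10) are all 6-element subsets of 10 elements.
Number of bases = (10 choose 6) = 210.

210


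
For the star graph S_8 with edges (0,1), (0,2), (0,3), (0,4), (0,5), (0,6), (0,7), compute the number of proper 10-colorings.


P(tree, k) = k * (k-1)^(7) for any tree on 8 vertices.
P(10) = 10 * 9^7 = 10 * 4782969 = 47829690.

47829690


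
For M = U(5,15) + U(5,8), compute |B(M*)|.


(M1+M2)* = M1* + M2*.
M1* = U(10,15), bases: C(15,10) = 3003.
M2* = U(3,8), bases: C(8,3) = 56.
|B(M*)| = 3003 * 56 = 168168.

168168


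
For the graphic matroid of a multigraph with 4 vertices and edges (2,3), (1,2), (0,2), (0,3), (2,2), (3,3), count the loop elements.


In a graphic matroid, a loop is a self-loop edge (u,u) with rank 0.
Examining all 6 edges for self-loops...
Self-loops found: (2,2), (3,3)
Number of loops = 2.

2


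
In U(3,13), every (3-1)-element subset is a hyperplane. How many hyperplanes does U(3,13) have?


Hyperplanes of U(3,13) are flats of rank 2.
In a uniform matroid, these are exactly the (2)-element subsets.
Count = C(13,2) = (13 * 12) / (1 * 2) = 78.

78


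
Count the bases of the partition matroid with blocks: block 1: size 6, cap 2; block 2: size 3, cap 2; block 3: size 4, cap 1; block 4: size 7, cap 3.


A basis picks exactly ci elements from block i.
Number of bases = product of C(|Si|, ci).
= C(6,2) * C(3,2) * C(4,1) * C(7,3)
= 15 * 3 * 4 * 35
= 6300.

6300


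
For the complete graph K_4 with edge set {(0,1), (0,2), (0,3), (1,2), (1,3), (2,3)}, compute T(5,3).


T(K_4; x,y) = x^3 + 3x^2 + 4xy + 2x + y^3 + 3y^2 + 2y.
Substituting x=5, y=3:
= 125 + 75 + 60 + 10 + 27 + 27 + 6
= 330.

330


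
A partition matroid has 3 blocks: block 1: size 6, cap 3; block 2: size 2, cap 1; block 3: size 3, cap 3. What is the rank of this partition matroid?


Rank of a partition matroid = sum of min(|Si|, ci) for each block.
= min(6,3) + min(2,1) + min(3,3)
= 3 + 1 + 3
= 7.

7


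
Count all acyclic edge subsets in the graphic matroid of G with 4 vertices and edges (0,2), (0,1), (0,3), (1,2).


An independent set in a graphic matroid is an acyclic edge subset.
G has 4 vertices and 4 edges.
Enumerate all 2^4 = 16 subsets, checking for acyclicity.
Total independent sets = 14.

14


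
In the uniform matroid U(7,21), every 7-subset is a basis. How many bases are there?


Bases of U(7,21) are all 7-element subsets of the 21-element ground set.
Number of bases = C(21,7).
C(21,7) = 21! / (7! * 14!) = 116280.

116280


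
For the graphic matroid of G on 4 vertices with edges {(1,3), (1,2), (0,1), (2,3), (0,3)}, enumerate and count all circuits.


A circuit in a graphic matroid = edge set of a simple cycle.
G has 4 vertices and 5 edges.
Enumerating all minimal edge subsets forming cycles...
Total circuits found: 3.

3


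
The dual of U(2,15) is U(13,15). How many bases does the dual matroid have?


The dual of U(r,n) is U(n-r, n) = U(13,15).
Bases of U(13,15) are all (13)-element subsets.
|B(M*)| = (15 choose 13) = 105.

105


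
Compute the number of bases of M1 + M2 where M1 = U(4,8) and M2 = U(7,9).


Bases of a direct sum M1 + M2: |B| = |B(M1)| * |B(M2)|.
|B(U(4,8))| = C(8,4) = 70.
|B(U(7,9))| = C(9,7) = 36.
Total bases = 70 * 36 = 2520.

2520


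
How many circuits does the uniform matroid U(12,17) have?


In U(12,17), circuits are the (13)-element subsets.
Any set of 13 elements is dependent, and removing any one element gives
an independent set of size 12, so it is a minimal dependent set.
Number of circuits = (17 choose 13) = 2380.

2380


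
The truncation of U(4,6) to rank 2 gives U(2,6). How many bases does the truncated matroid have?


Truncating U(4,6) to rank 2 gives U(2,6).
Bases of U(2,6) are all 2-element subsets of 6 elements.
Number of bases = (6 choose 2) = 15.

15


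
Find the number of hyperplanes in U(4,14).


Hyperplanes of U(4,14) are flats of rank 3.
In a uniform matroid, these are exactly the (3)-element subsets.
Count = (14 choose 3) = 364.

364


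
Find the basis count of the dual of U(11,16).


The dual of U(r,n) is U(n-r, n) = U(5,16).
Bases of U(5,16) are all (5)-element subsets.
|B(M*)| = C(16,5) = 16! / (5! * 11!) = 4368.

4368


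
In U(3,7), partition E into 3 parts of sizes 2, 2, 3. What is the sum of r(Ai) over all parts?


r(Ai) = min(|Ai|, 3) for each part.
Sum = min(2,3) + min(2,3) + min(3,3)
    = 2 + 2 + 3
    = 7.

7


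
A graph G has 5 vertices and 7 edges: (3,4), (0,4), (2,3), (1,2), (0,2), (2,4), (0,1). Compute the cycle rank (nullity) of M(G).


Cycle rank (nullity) = |E| - r(M) = |E| - (|V| - c).
|E| = 7, |V| = 5, c = 1.
Nullity = 7 - (5 - 1) = 7 - 4 = 3.

3


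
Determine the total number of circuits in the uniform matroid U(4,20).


In U(4,20), circuits are the (5)-element subsets.
Any set of 5 elements is dependent, and removing any one element gives
an independent set of size 4, so it is a minimal dependent set.
Number of circuits = (20 choose 5) = 15504.

15504


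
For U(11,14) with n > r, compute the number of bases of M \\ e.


Deleting e from U(11,14) gives U(11,13) since n > r.
Bases of U(11,13) = (13 choose 11) = 78.

78


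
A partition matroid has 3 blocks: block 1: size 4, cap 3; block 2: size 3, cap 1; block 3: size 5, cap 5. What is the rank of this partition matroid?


Rank of a partition matroid = sum of min(|Si|, ci) for each block.
= min(4,3) + min(3,1) + min(5,5)
= 3 + 1 + 5
= 9.

9


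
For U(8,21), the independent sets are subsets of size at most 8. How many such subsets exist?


Independent sets of U(8,21) are all subsets of size <= 8.
Count = (21 choose 0) + (21 choose 1) + (21 choose 2) + (21 choose 3) + (21 choose 4) + (21 choose 5) + (21 choose 6) + (21 choose 7) + (21 choose 8)
     = 1 + 21 + 210 + 1330 + 5985 + 20349 + 54264 + 116280 + 203490
     = 401930.

401930


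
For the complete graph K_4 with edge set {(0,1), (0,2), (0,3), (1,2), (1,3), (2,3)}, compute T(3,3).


T(K_4; x,y) = x^3 + 3x^2 + 4xy + 2x + y^3 + 3y^2 + 2y.
Substituting x=3, y=3:
= 27 + 27 + 36 + 6 + 27 + 27 + 6
= 156.

156


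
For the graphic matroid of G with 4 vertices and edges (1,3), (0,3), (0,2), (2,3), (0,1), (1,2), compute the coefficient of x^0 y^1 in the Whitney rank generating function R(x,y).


R(x,y) = sum over A in 2^E of x^(r(E)-r(A)) * y^(|A|-r(A)).
G has 4 vertices, 6 edges. r(E) = 3.
Enumerate all 2^6 = 64 subsets.
Count subsets with r(E)-r(A)=0 and |A|-r(A)=1: 15.

15


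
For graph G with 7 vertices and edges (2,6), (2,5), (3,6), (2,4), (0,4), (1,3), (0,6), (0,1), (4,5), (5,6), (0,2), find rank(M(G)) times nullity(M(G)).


r(M) = |V| - c = 7 - 1 = 6.
nullity = |E| - r(M) = 11 - 6 = 5.
Product = 6 * 5 = 30.

30


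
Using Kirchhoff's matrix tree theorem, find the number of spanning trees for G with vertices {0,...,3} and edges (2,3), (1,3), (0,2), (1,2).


By Kirchhoff's matrix tree theorem, the number of spanning trees equals
the determinant of any cofactor of the Laplacian matrix L.
G has 4 vertices and 4 edges.
Computing the (3 x 3) cofactor determinant gives 3.

3


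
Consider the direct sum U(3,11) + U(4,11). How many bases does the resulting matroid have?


Bases of a direct sum M1 + M2: |B| = |B(M1)| * |B(M2)|.
|B(U(3,11))| = C(11,3) = 165.
|B(U(4,11))| = C(11,4) = 330.
Total bases = 165 * 330 = 54450.

54450


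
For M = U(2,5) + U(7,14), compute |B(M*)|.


(M1+M2)* = M1* + M2*.
M1* = U(3,5), bases: C(5,3) = 10.
M2* = U(7,14), bases: C(14,7) = 3432.
|B(M*)| = 10 * 3432 = 34320.

34320


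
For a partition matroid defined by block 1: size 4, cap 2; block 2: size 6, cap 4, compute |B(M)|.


A basis picks exactly ci elements from block i.
Number of bases = product of C(|Si|, ci).
= C(4,2) * C(6,4)
= 6 * 15
= 90.

90


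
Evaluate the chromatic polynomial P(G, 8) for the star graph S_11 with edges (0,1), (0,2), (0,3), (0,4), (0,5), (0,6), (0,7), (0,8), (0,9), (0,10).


P(tree, k) = k * (k-1)^(10) for any tree on 11 vertices.
P(8) = 8 * 7^10 = 8 * 282475249 = 2259801992.

2259801992


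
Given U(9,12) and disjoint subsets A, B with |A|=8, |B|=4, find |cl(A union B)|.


|A union B| = 8 + 4 = 12 (disjoint).
In U(9,12), cl(S) = S if |S| < 9, else cl(S) = E.
Since 12 >= 9, cl(A union B) = E.
|cl(A union B)| = 12.

12


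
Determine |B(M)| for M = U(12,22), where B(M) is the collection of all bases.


Bases of U(12,22) are all 12-element subsets of the 22-element ground set.
Number of bases = C(22,12).
(22 choose 12) = 646646.

646646


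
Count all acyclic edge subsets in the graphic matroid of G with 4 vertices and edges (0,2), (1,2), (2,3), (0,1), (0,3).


An independent set in a graphic matroid is an acyclic edge subset.
G has 4 vertices and 5 edges.
Enumerate all 2^5 = 32 subsets, checking for acyclicity.
Total independent sets = 24.

24


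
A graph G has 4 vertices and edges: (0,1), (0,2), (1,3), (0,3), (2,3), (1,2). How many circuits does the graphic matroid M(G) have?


A circuit in a graphic matroid = edge set of a simple cycle.
G has 4 vertices and 6 edges.
Enumerating all minimal edge subsets forming cycles...
Total circuits found: 7.

7
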